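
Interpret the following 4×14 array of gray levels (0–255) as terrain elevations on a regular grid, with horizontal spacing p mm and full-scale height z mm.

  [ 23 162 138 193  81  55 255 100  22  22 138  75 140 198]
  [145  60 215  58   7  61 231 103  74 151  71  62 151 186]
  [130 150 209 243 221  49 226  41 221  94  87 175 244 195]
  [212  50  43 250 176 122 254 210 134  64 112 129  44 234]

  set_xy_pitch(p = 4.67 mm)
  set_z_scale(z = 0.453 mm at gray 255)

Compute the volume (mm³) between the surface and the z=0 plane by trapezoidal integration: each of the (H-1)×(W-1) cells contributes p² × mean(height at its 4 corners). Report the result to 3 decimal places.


height_mm = gray/255 × 0.453; cell vol = 4.67² × mean(4 corners)
unit = 4.67² × 0.453 / (4×255) = 0.00968572 mm³ per gray-sum
row 0: Σ corner-gray over 13 cells = 5802  → 56.1965
row 1: Σ corner-gray over 13 cells = 7064  → 68.4199
row 2: Σ corner-gray over 13 cells = 7867  → 76.1975
Σ rows: total corner-gray = 20733  → 200.8140 mm³

200.814


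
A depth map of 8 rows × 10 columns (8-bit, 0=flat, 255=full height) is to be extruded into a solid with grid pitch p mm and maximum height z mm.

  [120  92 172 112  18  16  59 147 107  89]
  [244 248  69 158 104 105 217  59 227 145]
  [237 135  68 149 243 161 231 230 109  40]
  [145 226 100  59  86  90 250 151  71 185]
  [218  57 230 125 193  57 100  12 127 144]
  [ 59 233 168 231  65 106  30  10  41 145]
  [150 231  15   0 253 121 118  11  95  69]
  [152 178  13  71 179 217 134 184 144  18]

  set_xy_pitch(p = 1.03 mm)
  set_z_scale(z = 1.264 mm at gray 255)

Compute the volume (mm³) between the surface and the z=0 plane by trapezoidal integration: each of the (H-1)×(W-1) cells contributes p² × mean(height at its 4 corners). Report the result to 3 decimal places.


height_mm = gray/255 × 1.264; cell vol = 1.03² × mean(4 corners)
unit = 1.03² × 1.264 / (4×255) = 0.00131468 mm³ per gray-sum
row 0: Σ corner-gray over 9 cells = 4418  → 5.8083
row 1: Σ corner-gray over 9 cells = 5692  → 7.4832
row 2: Σ corner-gray over 9 cells = 5325  → 7.0007
row 3: Σ corner-gray over 9 cells = 4560  → 5.9950
row 4: Σ corner-gray over 9 cells = 4136  → 5.4375
row 5: Σ corner-gray over 9 cells = 3879  → 5.0997
row 6: Σ corner-gray over 9 cells = 4317  → 5.6755
Σ rows: total corner-gray = 32327  → 42.4998 mm³

42.500


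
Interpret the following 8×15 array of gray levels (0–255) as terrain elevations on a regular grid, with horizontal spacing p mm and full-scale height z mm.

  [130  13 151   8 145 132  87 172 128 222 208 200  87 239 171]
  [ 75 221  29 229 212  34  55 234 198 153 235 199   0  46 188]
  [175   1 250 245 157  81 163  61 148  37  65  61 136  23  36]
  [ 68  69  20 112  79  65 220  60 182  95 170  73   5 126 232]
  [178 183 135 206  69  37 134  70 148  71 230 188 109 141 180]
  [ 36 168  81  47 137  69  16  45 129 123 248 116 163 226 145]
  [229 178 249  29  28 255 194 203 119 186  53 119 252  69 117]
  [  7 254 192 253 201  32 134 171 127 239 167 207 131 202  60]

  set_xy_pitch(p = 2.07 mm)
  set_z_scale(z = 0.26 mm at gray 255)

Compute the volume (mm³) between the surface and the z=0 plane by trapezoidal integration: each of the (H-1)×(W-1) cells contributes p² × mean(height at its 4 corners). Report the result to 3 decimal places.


height_mm = gray/255 × 0.26; cell vol = 2.07² × mean(4 corners)
unit = 2.07² × 0.26 / (4×255) = 0.00109223 mm³ per gray-sum
row 0: Σ corner-gray over 14 cells = 7838  → 8.5609
row 1: Σ corner-gray over 14 cells = 7020  → 7.6675
row 2: Σ corner-gray over 14 cells = 5919  → 6.4649
row 3: Σ corner-gray over 14 cells = 6652  → 7.2655
row 4: Σ corner-gray over 14 cells = 7117  → 7.7734
row 5: Σ corner-gray over 14 cells = 7531  → 8.2256
row 6: Σ corner-gray over 14 cells = 8901  → 9.7219
Σ rows: total corner-gray = 50978  → 55.6797 mm³

55.680


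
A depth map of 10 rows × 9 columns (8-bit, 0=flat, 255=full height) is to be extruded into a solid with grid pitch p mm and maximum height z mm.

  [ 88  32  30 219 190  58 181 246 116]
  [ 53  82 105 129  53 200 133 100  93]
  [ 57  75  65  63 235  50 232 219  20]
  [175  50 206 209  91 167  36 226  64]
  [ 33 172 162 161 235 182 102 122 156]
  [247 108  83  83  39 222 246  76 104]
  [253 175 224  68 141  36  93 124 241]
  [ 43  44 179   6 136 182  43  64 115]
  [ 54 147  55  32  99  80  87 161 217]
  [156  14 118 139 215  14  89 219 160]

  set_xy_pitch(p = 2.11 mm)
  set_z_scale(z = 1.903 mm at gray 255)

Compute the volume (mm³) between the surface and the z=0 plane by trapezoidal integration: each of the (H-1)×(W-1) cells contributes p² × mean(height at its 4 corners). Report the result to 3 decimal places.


height_mm = gray/255 × 1.903; cell vol = 2.11² × mean(4 corners)
unit = 2.11² × 1.903 / (4×255) = 0.00830622 mm³ per gray-sum
row 0: Σ corner-gray over 8 cells = 3866  → 32.1119
row 1: Σ corner-gray over 8 cells = 3705  → 30.7746
row 2: Σ corner-gray over 8 cells = 4164  → 34.5871
row 3: Σ corner-gray over 8 cells = 4670  → 38.7901
row 4: Σ corner-gray over 8 cells = 4526  → 37.5940
row 5: Σ corner-gray over 8 cells = 4281  → 35.5589
row 6: Σ corner-gray over 8 cells = 3682  → 30.5835
row 7: Σ corner-gray over 8 cells = 3059  → 25.4087
row 8: Σ corner-gray over 8 cells = 3525  → 29.2794
Σ rows: total corner-gray = 35478  → 294.6881 mm³

294.688


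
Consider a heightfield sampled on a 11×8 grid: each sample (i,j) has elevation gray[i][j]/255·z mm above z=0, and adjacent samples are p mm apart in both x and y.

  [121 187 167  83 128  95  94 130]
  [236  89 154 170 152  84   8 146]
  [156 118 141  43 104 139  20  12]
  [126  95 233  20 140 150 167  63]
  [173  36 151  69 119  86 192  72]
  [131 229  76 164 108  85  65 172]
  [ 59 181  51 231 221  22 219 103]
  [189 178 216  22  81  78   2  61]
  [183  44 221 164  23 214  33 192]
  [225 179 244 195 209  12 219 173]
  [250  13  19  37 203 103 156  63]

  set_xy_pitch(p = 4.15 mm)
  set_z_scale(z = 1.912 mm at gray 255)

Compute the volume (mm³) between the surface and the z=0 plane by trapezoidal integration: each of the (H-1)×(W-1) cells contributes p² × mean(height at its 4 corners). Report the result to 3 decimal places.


height_mm = gray/255 × 1.912; cell vol = 4.15² × mean(4 corners)
unit = 4.15² × 1.912 / (4×255) = 0.0322837 mm³ per gray-sum
row 0: Σ corner-gray over 7 cells = 3455  → 111.5403
row 1: Σ corner-gray over 7 cells = 2994  → 96.6575
row 2: Σ corner-gray over 7 cells = 3097  → 99.9828
row 3: Σ corner-gray over 7 cells = 3350  → 108.1505
row 4: Σ corner-gray over 7 cells = 3308  → 106.7946
row 5: Σ corner-gray over 7 cells = 3769  → 121.6774
row 6: Σ corner-gray over 7 cells = 3416  → 110.2813
row 7: Σ corner-gray over 7 cells = 3177  → 102.5655
row 8: Σ corner-gray over 7 cells = 4287  → 138.4004
row 9: Σ corner-gray over 7 cells = 3889  → 125.5515
Σ rows: total corner-gray = 34742  → 1121.6019 mm³

1121.602


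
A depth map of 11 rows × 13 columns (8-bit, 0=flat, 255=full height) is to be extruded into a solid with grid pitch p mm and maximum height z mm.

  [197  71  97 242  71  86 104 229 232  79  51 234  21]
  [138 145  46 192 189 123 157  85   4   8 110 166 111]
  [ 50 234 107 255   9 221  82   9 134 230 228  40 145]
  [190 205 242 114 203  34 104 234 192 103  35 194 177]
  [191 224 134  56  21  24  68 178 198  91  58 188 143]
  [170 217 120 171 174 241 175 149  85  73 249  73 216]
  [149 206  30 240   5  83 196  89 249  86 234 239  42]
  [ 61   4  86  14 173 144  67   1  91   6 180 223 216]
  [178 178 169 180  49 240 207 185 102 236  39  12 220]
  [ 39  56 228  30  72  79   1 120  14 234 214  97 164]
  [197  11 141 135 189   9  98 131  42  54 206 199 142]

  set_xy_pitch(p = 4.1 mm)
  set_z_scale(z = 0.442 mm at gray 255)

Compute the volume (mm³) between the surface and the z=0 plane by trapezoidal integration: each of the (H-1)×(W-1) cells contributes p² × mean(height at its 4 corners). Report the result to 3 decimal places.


454.069

height_mm = gray/255 × 0.442; cell vol = 4.1² × mean(4 corners)
unit = 4.1² × 0.442 / (4×255) = 0.00728433 mm³ per gray-sum
row 0: Σ corner-gray over 12 cells = 5909  → 43.0431
row 1: Σ corner-gray over 12 cells = 5992  → 43.6477
row 2: Σ corner-gray over 12 cells = 6980  → 50.8446
row 3: Σ corner-gray over 12 cells = 6501  → 47.3555
row 4: Σ corner-gray over 12 cells = 6654  → 48.4700
row 5: Σ corner-gray over 12 cells = 7345  → 53.5034
row 6: Σ corner-gray over 12 cells = 5760  → 41.9578
row 7: Σ corner-gray over 12 cells = 5847  → 42.5915
row 8: Σ corner-gray over 12 cells = 6085  → 44.3252
row 9: Σ corner-gray over 12 cells = 5262  → 38.3302
Σ rows: total corner-gray = 62335  → 454.0689 mm³


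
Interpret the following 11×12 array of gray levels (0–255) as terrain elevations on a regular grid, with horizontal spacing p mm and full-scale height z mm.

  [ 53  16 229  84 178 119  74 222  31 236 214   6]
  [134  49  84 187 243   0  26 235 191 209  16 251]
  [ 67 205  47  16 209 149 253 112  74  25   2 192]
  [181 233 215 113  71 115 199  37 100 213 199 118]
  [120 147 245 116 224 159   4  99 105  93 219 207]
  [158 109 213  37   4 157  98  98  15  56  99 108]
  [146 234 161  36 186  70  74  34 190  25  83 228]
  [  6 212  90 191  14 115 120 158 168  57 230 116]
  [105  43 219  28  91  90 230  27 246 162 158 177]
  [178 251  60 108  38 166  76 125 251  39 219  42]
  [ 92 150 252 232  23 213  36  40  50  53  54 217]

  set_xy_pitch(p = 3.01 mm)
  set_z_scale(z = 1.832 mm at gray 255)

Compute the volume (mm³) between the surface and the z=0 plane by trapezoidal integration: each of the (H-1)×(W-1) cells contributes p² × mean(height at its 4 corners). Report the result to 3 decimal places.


height_mm = gray/255 × 1.832; cell vol = 3.01² × mean(4 corners)
unit = 3.01² × 1.832 / (4×255) = 0.0162727 mm³ per gray-sum
row 0: Σ corner-gray over 11 cells = 5730  → 93.2423
row 1: Σ corner-gray over 11 cells = 5308  → 86.3752
row 2: Σ corner-gray over 11 cells = 5732  → 93.2748
row 3: Σ corner-gray over 11 cells = 6438  → 104.7633
row 4: Σ corner-gray over 11 cells = 5187  → 84.4062
row 5: Σ corner-gray over 11 cells = 4598  → 74.8216
row 6: Σ corner-gray over 11 cells = 5392  → 87.7421
row 7: Σ corner-gray over 11 cells = 5702  → 92.7867
row 8: Σ corner-gray over 11 cells = 5756  → 93.6654
row 9: Σ corner-gray over 11 cells = 5401  → 87.8886
Σ rows: total corner-gray = 55244  → 898.9663 mm³

898.966


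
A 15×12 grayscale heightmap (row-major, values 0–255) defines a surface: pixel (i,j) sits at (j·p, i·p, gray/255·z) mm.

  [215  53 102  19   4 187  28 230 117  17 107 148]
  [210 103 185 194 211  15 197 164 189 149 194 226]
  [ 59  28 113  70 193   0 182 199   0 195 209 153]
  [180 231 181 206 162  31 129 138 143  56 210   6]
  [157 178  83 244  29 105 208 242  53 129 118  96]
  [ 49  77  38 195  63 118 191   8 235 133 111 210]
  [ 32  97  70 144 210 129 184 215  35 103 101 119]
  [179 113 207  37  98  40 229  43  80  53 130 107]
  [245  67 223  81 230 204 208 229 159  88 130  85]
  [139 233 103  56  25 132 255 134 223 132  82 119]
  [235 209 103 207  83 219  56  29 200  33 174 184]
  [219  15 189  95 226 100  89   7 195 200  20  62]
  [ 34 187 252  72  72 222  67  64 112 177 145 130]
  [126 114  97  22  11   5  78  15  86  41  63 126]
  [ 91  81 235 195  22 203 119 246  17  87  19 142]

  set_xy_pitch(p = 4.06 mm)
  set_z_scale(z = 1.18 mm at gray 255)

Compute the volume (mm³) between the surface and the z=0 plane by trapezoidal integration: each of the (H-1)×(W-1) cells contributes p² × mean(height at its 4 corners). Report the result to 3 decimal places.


1482.406

height_mm = gray/255 × 1.18; cell vol = 4.06² × mean(4 corners)
unit = 4.06² × 1.18 / (4×255) = 0.0190693 mm³ per gray-sum
row 0: Σ corner-gray over 11 cells = 5729  → 109.2478
row 1: Σ corner-gray over 11 cells = 6228  → 118.7634
row 2: Σ corner-gray over 11 cells = 5750  → 109.6483
row 3: Σ corner-gray over 11 cells = 6191  → 118.0578
row 4: Σ corner-gray over 11 cells = 5628  → 107.3218
row 5: Σ corner-gray over 11 cells = 5324  → 101.5248
row 6: Σ corner-gray over 11 cells = 5073  → 96.7384
row 7: Σ corner-gray over 11 cells = 5914  → 112.7756
row 8: Σ corner-gray over 11 cells = 6576  → 125.3995
row 9: Σ corner-gray over 11 cells = 6053  → 115.4262
row 10: Σ corner-gray over 11 cells = 5598  → 106.7497
row 11: Σ corner-gray over 11 cells = 5457  → 104.0610
row 12: Σ corner-gray over 11 cells = 4220  → 80.4723
row 13: Σ corner-gray over 11 cells = 3997  → 76.2198
Σ rows: total corner-gray = 77738  → 1482.4063 mm³


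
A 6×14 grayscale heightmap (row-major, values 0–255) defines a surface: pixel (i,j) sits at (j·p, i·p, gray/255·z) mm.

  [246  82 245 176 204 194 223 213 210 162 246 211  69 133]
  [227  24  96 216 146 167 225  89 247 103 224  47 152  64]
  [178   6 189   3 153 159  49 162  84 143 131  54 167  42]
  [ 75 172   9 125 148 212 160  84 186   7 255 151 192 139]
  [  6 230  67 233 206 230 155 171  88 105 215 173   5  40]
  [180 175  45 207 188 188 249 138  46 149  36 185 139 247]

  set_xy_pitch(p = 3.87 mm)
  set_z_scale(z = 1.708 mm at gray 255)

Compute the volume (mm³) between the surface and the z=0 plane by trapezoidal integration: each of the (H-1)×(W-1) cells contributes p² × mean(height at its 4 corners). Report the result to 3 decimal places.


922.103

height_mm = gray/255 × 1.708; cell vol = 3.87² × mean(4 corners)
unit = 3.87² × 1.708 / (4×255) = 0.025079 mm³ per gray-sum
row 0: Σ corner-gray over 13 cells = 8612  → 215.9801
row 1: Σ corner-gray over 13 cells = 6583  → 165.0948
row 2: Σ corner-gray over 13 cells = 6436  → 161.4082
row 3: Σ corner-gray over 13 cells = 7418  → 186.0358
row 4: Σ corner-gray over 13 cells = 7719  → 193.5845
Σ rows: total corner-gray = 36768  → 922.1034 mm³


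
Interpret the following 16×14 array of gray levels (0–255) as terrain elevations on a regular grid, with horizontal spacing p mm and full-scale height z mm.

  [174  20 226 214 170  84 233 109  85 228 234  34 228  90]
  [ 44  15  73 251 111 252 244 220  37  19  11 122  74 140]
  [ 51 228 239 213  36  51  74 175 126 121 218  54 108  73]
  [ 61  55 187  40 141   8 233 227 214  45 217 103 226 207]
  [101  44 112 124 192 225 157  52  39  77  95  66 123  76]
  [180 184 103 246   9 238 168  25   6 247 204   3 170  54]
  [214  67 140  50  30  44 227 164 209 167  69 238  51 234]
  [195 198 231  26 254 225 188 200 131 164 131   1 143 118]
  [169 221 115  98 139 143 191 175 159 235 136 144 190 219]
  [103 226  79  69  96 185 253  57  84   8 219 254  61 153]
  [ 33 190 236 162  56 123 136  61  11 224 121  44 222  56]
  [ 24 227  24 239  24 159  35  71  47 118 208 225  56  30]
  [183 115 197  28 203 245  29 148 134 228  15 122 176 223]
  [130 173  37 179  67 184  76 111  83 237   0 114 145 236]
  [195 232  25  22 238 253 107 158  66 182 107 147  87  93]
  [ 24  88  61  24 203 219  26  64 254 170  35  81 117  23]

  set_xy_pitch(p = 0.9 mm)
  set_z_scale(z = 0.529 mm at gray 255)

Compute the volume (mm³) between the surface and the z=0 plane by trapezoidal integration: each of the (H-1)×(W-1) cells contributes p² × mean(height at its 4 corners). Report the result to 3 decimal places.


43.235

height_mm = gray/255 × 0.529; cell vol = 0.9² × mean(4 corners)
unit = 0.9² × 0.529 / (4×255) = 0.000420088 mm³ per gray-sum
row 0: Σ corner-gray over 13 cells = 7036  → 2.9557
row 1: Σ corner-gray over 13 cells = 6452  → 2.7104
row 2: Σ corner-gray over 13 cells = 7070  → 2.9700
row 3: Σ corner-gray over 13 cells = 6449  → 2.7091
row 4: Σ corner-gray over 13 cells = 6229  → 2.6167
row 5: Σ corner-gray over 13 cells = 6800  → 2.8566
row 6: Σ corner-gray over 13 cells = 7457  → 3.1326
row 7: Σ corner-gray over 13 cells = 8377  → 3.5191
row 8: Σ corner-gray over 13 cells = 7718  → 3.2422
row 9: Σ corner-gray over 13 cells = 6699  → 2.8142
row 10: Σ corner-gray over 13 cells = 6181  → 2.5966
row 11: Σ corner-gray over 13 cells = 6606  → 2.7751
row 12: Σ corner-gray over 13 cells = 6864  → 2.8835
row 13: Σ corner-gray over 13 cells = 6714  → 2.8205
row 14: Σ corner-gray over 13 cells = 6267  → 2.6327
Σ rows: total corner-gray = 102919  → 43.2351 mm³


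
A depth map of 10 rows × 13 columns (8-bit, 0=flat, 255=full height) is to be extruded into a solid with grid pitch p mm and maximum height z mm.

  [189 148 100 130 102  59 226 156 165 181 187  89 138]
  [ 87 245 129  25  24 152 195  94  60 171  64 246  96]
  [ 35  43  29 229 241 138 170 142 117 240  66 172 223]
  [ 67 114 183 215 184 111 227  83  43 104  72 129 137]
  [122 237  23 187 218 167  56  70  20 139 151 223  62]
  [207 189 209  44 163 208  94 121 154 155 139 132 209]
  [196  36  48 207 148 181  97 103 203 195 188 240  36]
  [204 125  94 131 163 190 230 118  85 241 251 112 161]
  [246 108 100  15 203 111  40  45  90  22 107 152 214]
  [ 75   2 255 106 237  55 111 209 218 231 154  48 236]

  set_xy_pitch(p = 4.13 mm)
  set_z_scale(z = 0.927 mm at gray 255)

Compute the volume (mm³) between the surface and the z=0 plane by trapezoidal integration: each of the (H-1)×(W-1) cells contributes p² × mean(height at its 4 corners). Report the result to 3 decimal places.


919.562

height_mm = gray/255 × 0.927; cell vol = 4.13² × mean(4 corners)
unit = 4.13² × 0.927 / (4×255) = 0.0155017 mm³ per gray-sum
row 0: Σ corner-gray over 12 cells = 6406  → 99.3040
row 1: Σ corner-gray over 12 cells = 6425  → 99.5985
row 2: Σ corner-gray over 12 cells = 6566  → 101.7842
row 3: Σ corner-gray over 12 cells = 6300  → 97.6608
row 4: Σ corner-gray over 12 cells = 6798  → 105.3806
row 5: Σ corner-gray over 12 cells = 7156  → 110.9303
row 6: Σ corner-gray over 12 cells = 7369  → 114.2321
row 7: Σ corner-gray over 12 cells = 6291  → 97.5213
row 8: Σ corner-gray over 12 cells = 6009  → 93.1498
Σ rows: total corner-gray = 59320  → 919.5616 mm³


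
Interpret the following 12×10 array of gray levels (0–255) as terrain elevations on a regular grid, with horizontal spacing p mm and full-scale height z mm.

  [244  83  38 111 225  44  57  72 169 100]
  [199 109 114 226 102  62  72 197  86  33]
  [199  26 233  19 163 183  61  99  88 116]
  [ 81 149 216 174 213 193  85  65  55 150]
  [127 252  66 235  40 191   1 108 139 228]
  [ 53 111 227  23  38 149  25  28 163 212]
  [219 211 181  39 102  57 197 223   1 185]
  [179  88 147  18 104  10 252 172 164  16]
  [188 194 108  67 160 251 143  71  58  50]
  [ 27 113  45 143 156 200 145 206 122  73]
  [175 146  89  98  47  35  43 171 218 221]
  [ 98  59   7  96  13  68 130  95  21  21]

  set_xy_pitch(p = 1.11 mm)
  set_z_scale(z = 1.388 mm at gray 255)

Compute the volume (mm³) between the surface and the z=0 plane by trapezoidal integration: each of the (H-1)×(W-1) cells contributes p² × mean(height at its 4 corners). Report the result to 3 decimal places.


79.849

height_mm = gray/255 × 1.388; cell vol = 1.11² × mean(4 corners)
unit = 1.11² × 1.388 / (4×255) = 0.00167662 mm³ per gray-sum
row 0: Σ corner-gray over 9 cells = 4110  → 6.8909
row 1: Σ corner-gray over 9 cells = 4227  → 7.0871
row 2: Σ corner-gray over 9 cells = 4590  → 7.6957
row 3: Σ corner-gray over 9 cells = 4950  → 8.2993
row 4: Σ corner-gray over 9 cells = 4212  → 7.0619
row 5: Σ corner-gray over 9 cells = 4219  → 7.0737
row 6: Σ corner-gray over 9 cells = 4531  → 7.5968
row 7: Σ corner-gray over 9 cells = 4447  → 7.4559
row 8: Σ corner-gray over 9 cells = 4702  → 7.8835
row 9: Σ corner-gray over 9 cells = 4450  → 7.4610
row 10: Σ corner-gray over 9 cells = 3187  → 5.3434
Σ rows: total corner-gray = 47625  → 79.8491 mm³


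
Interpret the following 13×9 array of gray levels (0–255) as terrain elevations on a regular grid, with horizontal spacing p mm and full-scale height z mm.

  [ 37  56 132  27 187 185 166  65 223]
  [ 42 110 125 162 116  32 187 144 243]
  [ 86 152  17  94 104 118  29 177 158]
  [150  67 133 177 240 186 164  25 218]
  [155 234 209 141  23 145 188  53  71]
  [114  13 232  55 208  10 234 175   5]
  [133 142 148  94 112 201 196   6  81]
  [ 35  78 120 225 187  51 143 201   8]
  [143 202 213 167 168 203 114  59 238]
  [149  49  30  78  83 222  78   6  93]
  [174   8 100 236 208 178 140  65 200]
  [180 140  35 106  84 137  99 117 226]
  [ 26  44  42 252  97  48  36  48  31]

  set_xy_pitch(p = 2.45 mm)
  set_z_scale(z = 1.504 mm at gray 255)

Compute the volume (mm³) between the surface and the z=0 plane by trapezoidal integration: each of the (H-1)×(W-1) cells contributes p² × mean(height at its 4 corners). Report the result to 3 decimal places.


height_mm = gray/255 × 1.504; cell vol = 2.45² × mean(4 corners)
unit = 2.45² × 1.504 / (4×255) = 0.00885075 mm³ per gray-sum
row 0: Σ corner-gray over 8 cells = 3933  → 34.8100
row 1: Σ corner-gray over 8 cells = 3663  → 32.4203
row 2: Σ corner-gray over 8 cells = 3978  → 35.2083
row 3: Σ corner-gray over 8 cells = 4564  → 40.3948
row 4: Σ corner-gray over 8 cells = 4185  → 37.0404
row 5: Σ corner-gray over 8 cells = 3985  → 35.2702
row 6: Σ corner-gray over 8 cells = 4065  → 35.9783
row 7: Σ corner-gray over 8 cells = 4686  → 41.4746
row 8: Σ corner-gray over 8 cells = 3967  → 35.1109
row 9: Σ corner-gray over 8 cells = 3578  → 31.6680
row 10: Σ corner-gray over 8 cells = 4086  → 36.1641
row 11: Σ corner-gray over 8 cells = 3033  → 26.8443
Σ rows: total corner-gray = 47723  → 422.3841 mm³

422.384


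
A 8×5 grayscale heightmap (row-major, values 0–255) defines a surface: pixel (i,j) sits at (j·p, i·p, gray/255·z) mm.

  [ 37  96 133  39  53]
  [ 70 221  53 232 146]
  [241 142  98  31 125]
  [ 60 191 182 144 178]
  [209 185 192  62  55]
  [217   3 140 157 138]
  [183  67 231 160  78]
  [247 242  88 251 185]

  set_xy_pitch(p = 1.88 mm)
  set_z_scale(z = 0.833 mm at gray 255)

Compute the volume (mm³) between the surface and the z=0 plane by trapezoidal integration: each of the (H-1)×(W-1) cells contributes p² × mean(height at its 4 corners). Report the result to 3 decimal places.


44.982

height_mm = gray/255 × 0.833; cell vol = 1.88² × mean(4 corners)
unit = 1.88² × 0.833 / (4×255) = 0.00288643 mm³ per gray-sum
row 0: Σ corner-gray over 4 cells = 1854  → 5.3514
row 1: Σ corner-gray over 4 cells = 2136  → 6.1654
row 2: Σ corner-gray over 4 cells = 2180  → 6.2924
row 3: Σ corner-gray over 4 cells = 2414  → 6.9678
row 4: Σ corner-gray over 4 cells = 2097  → 6.0528
row 5: Σ corner-gray over 4 cells = 2132  → 6.1539
row 6: Σ corner-gray over 4 cells = 2771  → 7.9983
Σ rows: total corner-gray = 15584  → 44.9821 mm³


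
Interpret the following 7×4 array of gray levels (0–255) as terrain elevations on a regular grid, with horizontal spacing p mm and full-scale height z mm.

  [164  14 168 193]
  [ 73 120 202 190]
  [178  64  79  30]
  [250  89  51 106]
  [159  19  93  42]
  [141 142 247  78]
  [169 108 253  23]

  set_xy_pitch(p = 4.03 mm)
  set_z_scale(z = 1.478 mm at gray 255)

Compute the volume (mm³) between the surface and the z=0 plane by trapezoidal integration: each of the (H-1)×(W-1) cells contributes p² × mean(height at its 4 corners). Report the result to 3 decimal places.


201.281

height_mm = gray/255 × 1.478; cell vol = 4.03² × mean(4 corners)
unit = 4.03² × 1.478 / (4×255) = 0.0235334 mm³ per gray-sum
row 0: Σ corner-gray over 3 cells = 1628  → 38.3123
row 1: Σ corner-gray over 3 cells = 1401  → 32.9703
row 2: Σ corner-gray over 3 cells = 1130  → 26.5927
row 3: Σ corner-gray over 3 cells = 1061  → 24.9689
row 4: Σ corner-gray over 3 cells = 1422  → 33.4645
row 5: Σ corner-gray over 3 cells = 1911  → 44.9723
Σ rows: total corner-gray = 8553  → 201.2810 mm³


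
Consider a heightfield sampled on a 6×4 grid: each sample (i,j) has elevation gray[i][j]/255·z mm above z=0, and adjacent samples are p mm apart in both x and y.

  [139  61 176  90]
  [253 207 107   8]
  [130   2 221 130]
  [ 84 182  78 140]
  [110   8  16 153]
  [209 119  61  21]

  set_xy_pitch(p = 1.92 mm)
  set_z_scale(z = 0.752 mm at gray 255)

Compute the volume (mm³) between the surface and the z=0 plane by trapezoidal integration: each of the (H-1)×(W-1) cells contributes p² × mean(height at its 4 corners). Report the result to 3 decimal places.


17.919

height_mm = gray/255 × 0.752; cell vol = 1.92² × mean(4 corners)
unit = 1.92² × 0.752 / (4×255) = 0.00271782 mm³ per gray-sum
row 0: Σ corner-gray over 3 cells = 1592  → 4.3268
row 1: Σ corner-gray over 3 cells = 1595  → 4.3349
row 2: Σ corner-gray over 3 cells = 1450  → 3.9408
row 3: Σ corner-gray over 3 cells = 1055  → 2.8673
row 4: Σ corner-gray over 3 cells = 901  → 2.4488
Σ rows: total corner-gray = 6593  → 17.9186 mm³


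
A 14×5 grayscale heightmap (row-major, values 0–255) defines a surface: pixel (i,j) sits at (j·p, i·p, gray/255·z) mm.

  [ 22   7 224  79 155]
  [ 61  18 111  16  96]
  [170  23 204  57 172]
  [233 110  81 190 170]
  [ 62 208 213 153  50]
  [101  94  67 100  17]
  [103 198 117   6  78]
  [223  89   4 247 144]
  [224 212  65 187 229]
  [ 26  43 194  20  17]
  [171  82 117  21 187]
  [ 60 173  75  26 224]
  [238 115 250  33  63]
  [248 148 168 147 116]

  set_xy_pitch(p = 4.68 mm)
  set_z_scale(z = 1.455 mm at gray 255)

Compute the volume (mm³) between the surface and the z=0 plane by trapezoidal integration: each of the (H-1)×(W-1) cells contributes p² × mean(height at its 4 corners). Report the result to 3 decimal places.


749.866

height_mm = gray/255 × 1.455; cell vol = 4.68² × mean(4 corners)
unit = 4.68² × 1.455 / (4×255) = 0.0312431 mm³ per gray-sum
row 0: Σ corner-gray over 4 cells = 1244  → 38.8665
row 1: Σ corner-gray over 4 cells = 1357  → 42.3969
row 2: Σ corner-gray over 4 cells = 2075  → 64.8295
row 3: Σ corner-gray over 4 cells = 2425  → 75.7646
row 4: Σ corner-gray over 4 cells = 1900  → 59.3619
row 5: Σ corner-gray over 4 cells = 1463  → 45.7087
row 6: Σ corner-gray over 4 cells = 1870  → 58.4247
row 7: Σ corner-gray over 4 cells = 2428  → 75.8583
row 8: Σ corner-gray over 4 cells = 1938  → 60.5492
row 9: Σ corner-gray over 4 cells = 1355  → 42.3344
row 10: Σ corner-gray over 4 cells = 1630  → 50.9263
row 11: Σ corner-gray over 4 cells = 1929  → 60.2680
row 12: Σ corner-gray over 4 cells = 2387  → 74.5773
Σ rows: total corner-gray = 24001  → 749.8663 mm³


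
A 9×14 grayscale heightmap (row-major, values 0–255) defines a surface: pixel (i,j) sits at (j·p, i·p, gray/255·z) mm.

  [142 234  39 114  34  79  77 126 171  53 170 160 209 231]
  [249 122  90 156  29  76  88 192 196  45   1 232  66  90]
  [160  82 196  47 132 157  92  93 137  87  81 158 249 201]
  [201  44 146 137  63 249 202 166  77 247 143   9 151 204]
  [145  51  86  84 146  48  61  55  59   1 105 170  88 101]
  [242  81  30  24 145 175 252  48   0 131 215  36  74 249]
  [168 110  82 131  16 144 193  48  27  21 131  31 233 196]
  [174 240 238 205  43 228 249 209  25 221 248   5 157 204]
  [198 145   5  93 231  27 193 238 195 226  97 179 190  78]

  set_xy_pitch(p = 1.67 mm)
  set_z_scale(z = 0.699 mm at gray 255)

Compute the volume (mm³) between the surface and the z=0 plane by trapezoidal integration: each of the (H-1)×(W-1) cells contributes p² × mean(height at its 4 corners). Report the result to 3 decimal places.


height_mm = gray/255 × 0.699; cell vol = 1.67² × mean(4 corners)
unit = 1.67² × 0.699 / (4×255) = 0.00191122 mm³ per gray-sum
row 0: Σ corner-gray over 13 cells = 6230  → 11.9069
row 1: Σ corner-gray over 13 cells = 6308  → 12.0560
row 2: Σ corner-gray over 13 cells = 7056  → 13.4855
row 3: Σ corner-gray over 13 cells = 5827  → 11.1367
row 4: Σ corner-gray over 13 cells = 5067  → 9.6841
row 5: Σ corner-gray over 13 cells = 5611  → 10.7238
row 6: Σ corner-gray over 13 cells = 7212  → 13.7837
row 7: Σ corner-gray over 13 cells = 8428  → 16.1077
Σ rows: total corner-gray = 51739  → 98.8844 mm³

98.884


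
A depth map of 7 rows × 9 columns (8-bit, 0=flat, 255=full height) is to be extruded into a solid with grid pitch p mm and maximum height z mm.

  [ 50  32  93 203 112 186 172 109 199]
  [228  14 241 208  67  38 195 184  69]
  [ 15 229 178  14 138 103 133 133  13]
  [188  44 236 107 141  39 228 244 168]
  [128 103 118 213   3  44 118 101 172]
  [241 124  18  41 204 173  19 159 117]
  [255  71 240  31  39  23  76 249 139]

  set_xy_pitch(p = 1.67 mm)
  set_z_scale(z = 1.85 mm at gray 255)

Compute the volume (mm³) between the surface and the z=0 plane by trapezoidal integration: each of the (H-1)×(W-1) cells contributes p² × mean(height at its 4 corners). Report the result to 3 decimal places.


121.404

height_mm = gray/255 × 1.85; cell vol = 1.67² × mean(4 corners)
unit = 1.67² × 1.85 / (4×255) = 0.0050583 mm³ per gray-sum
row 0: Σ corner-gray over 8 cells = 4254  → 21.5180
row 1: Σ corner-gray over 8 cells = 4075  → 20.6126
row 2: Σ corner-gray over 8 cells = 4318  → 21.8417
row 3: Σ corner-gray over 8 cells = 4134  → 20.9110
row 4: Σ corner-gray over 8 cells = 3534  → 17.8760
row 5: Σ corner-gray over 8 cells = 3686  → 18.6449
Σ rows: total corner-gray = 24001  → 121.4042 mm³


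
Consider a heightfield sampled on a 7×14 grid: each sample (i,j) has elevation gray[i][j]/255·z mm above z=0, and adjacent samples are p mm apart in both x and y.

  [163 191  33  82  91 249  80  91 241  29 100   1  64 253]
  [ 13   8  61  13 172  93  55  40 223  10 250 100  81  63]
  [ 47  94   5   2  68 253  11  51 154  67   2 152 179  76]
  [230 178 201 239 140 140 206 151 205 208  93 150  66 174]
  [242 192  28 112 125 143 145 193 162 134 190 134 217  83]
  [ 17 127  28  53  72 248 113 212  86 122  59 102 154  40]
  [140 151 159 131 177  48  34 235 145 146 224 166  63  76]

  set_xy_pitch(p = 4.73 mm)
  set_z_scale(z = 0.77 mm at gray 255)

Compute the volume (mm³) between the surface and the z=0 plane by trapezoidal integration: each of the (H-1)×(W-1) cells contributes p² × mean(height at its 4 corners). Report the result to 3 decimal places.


634.229

height_mm = gray/255 × 0.77; cell vol = 4.73² × mean(4 corners)
unit = 4.73² × 0.77 / (4×255) = 0.0168893 mm³ per gray-sum
row 0: Σ corner-gray over 13 cells = 5208  → 87.9597
row 1: Σ corner-gray over 13 cells = 4487  → 75.7825
row 2: Σ corner-gray over 13 cells = 6557  → 110.7434
row 3: Σ corner-gray over 13 cells = 8233  → 139.0500
row 4: Σ corner-gray over 13 cells = 6684  → 112.8884
row 5: Σ corner-gray over 13 cells = 6383  → 107.8047
Σ rows: total corner-gray = 37552  → 634.2287 mm³


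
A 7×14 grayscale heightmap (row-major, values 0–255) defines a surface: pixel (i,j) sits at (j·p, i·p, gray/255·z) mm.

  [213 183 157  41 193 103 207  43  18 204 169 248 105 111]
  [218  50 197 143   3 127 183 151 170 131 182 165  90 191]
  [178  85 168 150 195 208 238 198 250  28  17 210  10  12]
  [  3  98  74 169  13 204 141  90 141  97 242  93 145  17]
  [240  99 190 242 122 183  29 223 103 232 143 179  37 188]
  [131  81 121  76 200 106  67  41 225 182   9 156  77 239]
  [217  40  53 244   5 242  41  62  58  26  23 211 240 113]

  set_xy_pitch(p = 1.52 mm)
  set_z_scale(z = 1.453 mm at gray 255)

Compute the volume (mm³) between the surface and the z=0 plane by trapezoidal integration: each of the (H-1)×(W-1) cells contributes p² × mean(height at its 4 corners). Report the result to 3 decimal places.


height_mm = gray/255 × 1.453; cell vol = 1.52² × mean(4 corners)
unit = 1.52² × 1.453 / (4×255) = 0.00329119 mm³ per gray-sum
row 0: Σ corner-gray over 13 cells = 7259  → 23.8907
row 1: Σ corner-gray over 13 cells = 7297  → 24.0158
row 2: Σ corner-gray over 13 cells = 6738  → 22.1760
row 3: Σ corner-gray over 13 cells = 7026  → 23.1239
row 4: Σ corner-gray over 13 cells = 7044  → 23.1831
row 5: Σ corner-gray over 13 cells = 5872  → 19.3259
Σ rows: total corner-gray = 41236  → 135.7154 mm³

135.715


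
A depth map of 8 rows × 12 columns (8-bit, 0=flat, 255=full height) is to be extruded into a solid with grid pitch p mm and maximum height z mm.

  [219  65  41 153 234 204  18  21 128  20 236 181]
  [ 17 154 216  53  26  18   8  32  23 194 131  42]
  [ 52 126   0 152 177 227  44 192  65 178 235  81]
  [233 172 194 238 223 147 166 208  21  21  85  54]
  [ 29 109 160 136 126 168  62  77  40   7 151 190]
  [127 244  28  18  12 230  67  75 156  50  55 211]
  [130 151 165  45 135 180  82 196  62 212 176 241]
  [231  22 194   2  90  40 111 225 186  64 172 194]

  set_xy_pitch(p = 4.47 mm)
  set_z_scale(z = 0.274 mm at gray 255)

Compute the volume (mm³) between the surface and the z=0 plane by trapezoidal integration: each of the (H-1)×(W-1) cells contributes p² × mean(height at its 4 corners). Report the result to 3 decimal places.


195.884

height_mm = gray/255 × 0.274; cell vol = 4.47² × mean(4 corners)
unit = 4.47² × 0.274 / (4×255) = 0.00536742 mm³ per gray-sum
row 0: Σ corner-gray over 11 cells = 4409  → 23.6649
row 1: Σ corner-gray over 11 cells = 4694  → 25.1947
row 2: Σ corner-gray over 11 cells = 6162  → 33.0740
row 3: Σ corner-gray over 11 cells = 5528  → 29.6711
row 4: Σ corner-gray over 11 cells = 4499  → 24.1480
row 5: Σ corner-gray over 11 cells = 5387  → 28.9143
row 6: Σ corner-gray over 11 cells = 5816  → 31.2169
Σ rows: total corner-gray = 36495  → 195.8839 mm³


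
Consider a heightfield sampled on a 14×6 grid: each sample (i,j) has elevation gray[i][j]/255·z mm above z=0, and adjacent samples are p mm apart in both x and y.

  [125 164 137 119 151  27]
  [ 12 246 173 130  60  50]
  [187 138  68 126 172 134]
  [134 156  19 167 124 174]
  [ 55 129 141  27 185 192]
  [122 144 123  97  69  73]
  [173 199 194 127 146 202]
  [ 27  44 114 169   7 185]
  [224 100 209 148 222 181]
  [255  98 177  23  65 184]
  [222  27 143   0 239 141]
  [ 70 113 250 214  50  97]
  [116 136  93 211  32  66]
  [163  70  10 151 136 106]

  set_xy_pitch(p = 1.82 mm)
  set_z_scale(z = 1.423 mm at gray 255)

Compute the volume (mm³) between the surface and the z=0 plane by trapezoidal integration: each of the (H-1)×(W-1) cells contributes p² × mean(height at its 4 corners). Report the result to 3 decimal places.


152.613

height_mm = gray/255 × 1.423; cell vol = 1.82² × mean(4 corners)
unit = 1.82² × 1.423 / (4×255) = 0.00462112 mm³ per gray-sum
row 0: Σ corner-gray over 5 cells = 2574  → 11.8948
row 1: Σ corner-gray over 5 cells = 2609  → 12.0565
row 2: Σ corner-gray over 5 cells = 2569  → 11.8717
row 3: Σ corner-gray over 5 cells = 2451  → 11.3264
row 4: Σ corner-gray over 5 cells = 2272  → 10.4992
row 5: Σ corner-gray over 5 cells = 2768  → 12.7913
row 6: Σ corner-gray over 5 cells = 2587  → 11.9548
row 7: Σ corner-gray over 5 cells = 2643  → 12.2136
row 8: Σ corner-gray over 5 cells = 2928  → 13.5306
row 9: Σ corner-gray over 5 cells = 2346  → 10.8412
row 10: Σ corner-gray over 5 cells = 2602  → 12.0242
row 11: Σ corner-gray over 5 cells = 2547  → 11.7700
row 12: Σ corner-gray over 5 cells = 2129  → 9.8384
Σ rows: total corner-gray = 33025  → 152.6126 mm³


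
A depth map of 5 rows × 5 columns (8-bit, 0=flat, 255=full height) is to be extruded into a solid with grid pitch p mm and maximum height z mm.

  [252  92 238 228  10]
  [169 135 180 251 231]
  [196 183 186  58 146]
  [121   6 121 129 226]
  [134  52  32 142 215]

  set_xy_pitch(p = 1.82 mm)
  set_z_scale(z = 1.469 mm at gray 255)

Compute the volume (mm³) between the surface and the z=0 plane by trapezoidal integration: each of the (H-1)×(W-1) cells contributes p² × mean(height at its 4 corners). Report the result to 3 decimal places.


44.619

height_mm = gray/255 × 1.469; cell vol = 1.82² × mean(4 corners)
unit = 1.82² × 1.469 / (4×255) = 0.00477051 mm³ per gray-sum
row 0: Σ corner-gray over 4 cells = 2910  → 13.8822
row 1: Σ corner-gray over 4 cells = 2728  → 13.0139
row 2: Σ corner-gray over 4 cells = 2055  → 9.8034
row 3: Σ corner-gray over 4 cells = 1660  → 7.9190
Σ rows: total corner-gray = 9353  → 44.6185 mm³


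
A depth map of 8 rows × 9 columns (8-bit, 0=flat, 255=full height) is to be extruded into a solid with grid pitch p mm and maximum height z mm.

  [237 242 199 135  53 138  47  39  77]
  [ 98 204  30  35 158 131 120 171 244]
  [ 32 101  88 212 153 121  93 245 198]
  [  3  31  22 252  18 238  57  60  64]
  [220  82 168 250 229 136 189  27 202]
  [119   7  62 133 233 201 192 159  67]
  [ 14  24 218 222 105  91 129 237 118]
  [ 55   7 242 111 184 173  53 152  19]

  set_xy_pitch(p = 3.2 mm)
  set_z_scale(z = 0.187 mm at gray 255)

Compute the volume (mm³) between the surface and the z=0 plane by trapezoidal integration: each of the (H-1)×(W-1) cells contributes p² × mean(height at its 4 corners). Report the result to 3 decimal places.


54.878

height_mm = gray/255 × 0.187; cell vol = 3.2² × mean(4 corners)
unit = 3.2² × 0.187 / (4×255) = 0.00187733 mm³ per gray-sum
row 0: Σ corner-gray over 8 cells = 4060  → 7.6220
row 1: Σ corner-gray over 8 cells = 4296  → 8.0650
row 2: Σ corner-gray over 8 cells = 3679  → 6.9067
row 3: Σ corner-gray over 8 cells = 4007  → 7.5225
row 4: Σ corner-gray over 8 cells = 4744  → 8.9061
row 5: Σ corner-gray over 8 cells = 4344  → 8.1551
row 6: Σ corner-gray over 8 cells = 4102  → 7.7008
Σ rows: total corner-gray = 29232  → 54.8782 mm³


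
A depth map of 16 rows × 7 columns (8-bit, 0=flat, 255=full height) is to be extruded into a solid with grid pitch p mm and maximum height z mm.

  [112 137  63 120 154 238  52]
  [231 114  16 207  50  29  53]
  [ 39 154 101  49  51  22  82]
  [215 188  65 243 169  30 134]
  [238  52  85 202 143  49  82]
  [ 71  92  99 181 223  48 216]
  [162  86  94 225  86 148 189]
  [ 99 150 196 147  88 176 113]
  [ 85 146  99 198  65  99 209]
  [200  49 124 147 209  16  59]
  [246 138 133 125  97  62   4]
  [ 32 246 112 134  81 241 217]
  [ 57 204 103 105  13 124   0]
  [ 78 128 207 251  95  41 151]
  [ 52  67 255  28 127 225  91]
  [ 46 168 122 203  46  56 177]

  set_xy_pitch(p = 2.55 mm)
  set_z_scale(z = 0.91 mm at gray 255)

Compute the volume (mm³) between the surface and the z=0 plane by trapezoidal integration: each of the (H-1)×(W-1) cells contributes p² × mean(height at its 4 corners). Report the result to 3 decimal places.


255.365

height_mm = gray/255 × 0.91; cell vol = 2.55² × mean(4 corners)
unit = 2.55² × 0.91 / (4×255) = 0.00580125 mm³ per gray-sum
row 0: Σ corner-gray over 6 cells = 2704  → 15.6866
row 1: Σ corner-gray over 6 cells = 1991  → 11.5503
row 2: Σ corner-gray over 6 cells = 2614  → 15.1645
row 3: Σ corner-gray over 6 cells = 3121  → 18.1057
row 4: Σ corner-gray over 6 cells = 2955  → 17.1427
row 5: Σ corner-gray over 6 cells = 3202  → 18.5756
row 6: Σ corner-gray over 6 cells = 3355  → 19.4632
row 7: Σ corner-gray over 6 cells = 3234  → 18.7612
row 8: Σ corner-gray over 6 cells = 2857  → 16.5742
row 9: Σ corner-gray over 6 cells = 2709  → 15.7156
row 10: Σ corner-gray over 6 cells = 3237  → 18.7786
row 11: Σ corner-gray over 6 cells = 3032  → 17.5894
row 12: Σ corner-gray over 6 cells = 2828  → 16.4059
row 13: Σ corner-gray over 6 cells = 3220  → 18.6800
row 14: Σ corner-gray over 6 cells = 2960  → 17.1717
Σ rows: total corner-gray = 44019  → 255.3652 mm³


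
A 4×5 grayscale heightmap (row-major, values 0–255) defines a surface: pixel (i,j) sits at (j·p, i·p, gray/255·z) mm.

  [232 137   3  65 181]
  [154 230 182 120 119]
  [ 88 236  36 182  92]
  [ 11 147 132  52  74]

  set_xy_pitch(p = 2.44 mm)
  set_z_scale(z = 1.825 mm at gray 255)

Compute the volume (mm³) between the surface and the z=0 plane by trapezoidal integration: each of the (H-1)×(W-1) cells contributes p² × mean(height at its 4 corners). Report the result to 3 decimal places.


height_mm = gray/255 × 1.825; cell vol = 2.44² × mean(4 corners)
unit = 2.44² × 1.825 / (4×255) = 0.0106523 mm³ per gray-sum
row 0: Σ corner-gray over 4 cells = 2160  → 23.0089
row 1: Σ corner-gray over 4 cells = 2425  → 25.8318
row 2: Σ corner-gray over 4 cells = 1835  → 19.5469
Σ rows: total corner-gray = 6420  → 68.3876 mm³

68.388
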